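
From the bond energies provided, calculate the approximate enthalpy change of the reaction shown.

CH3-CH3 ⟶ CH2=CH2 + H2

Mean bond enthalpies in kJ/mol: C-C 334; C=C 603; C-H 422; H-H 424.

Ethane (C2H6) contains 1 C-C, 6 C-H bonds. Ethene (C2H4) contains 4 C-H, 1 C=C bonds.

Bonds broken (reactants):
  C-C: 1 × 334 = 334
  C-H: 6 × 422 = 2532
  Σ(broken) = 2866 kJ
Bonds formed (products):
  C-H: 4 × 422 = 1688
  C=C: 1 × 603 = 603
  H-H: 1 × 424 = 424
  Σ(formed) = 2715 kJ
ΔH = Σ(broken) − Σ(formed) = 2866 − 2715 = +151 kJ

ΔH ≈ +151 kJ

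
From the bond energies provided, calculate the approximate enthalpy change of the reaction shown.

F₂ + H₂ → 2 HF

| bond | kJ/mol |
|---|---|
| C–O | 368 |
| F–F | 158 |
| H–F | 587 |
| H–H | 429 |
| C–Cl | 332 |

Bonds broken (reactants):
  F–F: 1 × 158 = 158
  H–H: 1 × 429 = 429
  Σ(broken) = 587 kJ
Bonds formed (products):
  H–F: 2 × 587 = 1174
  Σ(formed) = 1174 kJ
ΔH = Σ(broken) − Σ(formed) = 587 − 1174 = −587 kJ

ΔH ≈ −587 kJ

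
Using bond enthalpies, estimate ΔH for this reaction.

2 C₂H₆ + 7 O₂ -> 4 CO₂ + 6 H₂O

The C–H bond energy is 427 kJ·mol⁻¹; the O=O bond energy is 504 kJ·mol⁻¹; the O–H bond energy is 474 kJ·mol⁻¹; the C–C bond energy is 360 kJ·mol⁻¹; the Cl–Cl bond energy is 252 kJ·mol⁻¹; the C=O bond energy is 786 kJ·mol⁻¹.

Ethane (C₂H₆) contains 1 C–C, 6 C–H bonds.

Bonds broken (reactants):
  C–C: 2 × 360 = 720
  C–H: 12 × 427 = 5124
  O=O: 7 × 504 = 3528
  Σ(broken) = 9372 kJ
Bonds formed (products):
  C=O: 8 × 786 = 6288
  O–H: 12 × 474 = 5688
  Σ(formed) = 11976 kJ
ΔH = Σ(broken) − Σ(formed) = 9372 − 11976 = −2604 kJ

ΔH ≈ −2604 kJ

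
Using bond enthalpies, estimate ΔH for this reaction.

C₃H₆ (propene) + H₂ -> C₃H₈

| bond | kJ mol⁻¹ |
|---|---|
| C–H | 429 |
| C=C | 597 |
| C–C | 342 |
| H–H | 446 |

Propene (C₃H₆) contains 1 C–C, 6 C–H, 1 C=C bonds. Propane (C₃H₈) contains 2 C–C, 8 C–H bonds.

Bonds broken (reactants):
  C–C: 1 × 342 = 342
  C–H: 6 × 429 = 2574
  C=C: 1 × 597 = 597
  H–H: 1 × 446 = 446
  Σ(broken) = 3959 kJ
Bonds formed (products):
  C–C: 2 × 342 = 684
  C–H: 8 × 429 = 3432
  Σ(formed) = 4116 kJ
ΔH = Σ(broken) − Σ(formed) = 3959 − 4116 = −157 kJ

ΔH ≈ −157 kJ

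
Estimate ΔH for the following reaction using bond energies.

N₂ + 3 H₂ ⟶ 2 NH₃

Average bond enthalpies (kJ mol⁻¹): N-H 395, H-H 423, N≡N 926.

Bonds broken (reactants):
  H-H: 3 × 423 = 1269
  N≡N: 1 × 926 = 926
  Σ(broken) = 2195 kJ
Bonds formed (products):
  N-H: 6 × 395 = 2370
  Σ(formed) = 2370 kJ
ΔH = Σ(broken) − Σ(formed) = 2195 − 2370 = −175 kJ

ΔH ≈ −175 kJ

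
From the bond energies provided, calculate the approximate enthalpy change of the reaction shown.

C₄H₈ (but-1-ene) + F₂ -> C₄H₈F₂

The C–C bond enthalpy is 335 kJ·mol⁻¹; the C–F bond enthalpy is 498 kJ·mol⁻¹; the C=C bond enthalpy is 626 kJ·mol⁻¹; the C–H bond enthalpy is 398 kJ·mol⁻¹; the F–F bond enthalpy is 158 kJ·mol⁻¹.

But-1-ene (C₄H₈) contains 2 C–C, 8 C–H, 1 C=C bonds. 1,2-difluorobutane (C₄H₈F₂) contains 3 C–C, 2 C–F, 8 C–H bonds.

ΔH ≈ −547 kJ

Bonds broken (reactants):
  C–C: 2 × 335 = 670
  C–H: 8 × 398 = 3184
  C=C: 1 × 626 = 626
  F–F: 1 × 158 = 158
  Σ(broken) = 4638 kJ
Bonds formed (products):
  C–C: 3 × 335 = 1005
  C–F: 2 × 498 = 996
  C–H: 8 × 398 = 3184
  Σ(formed) = 5185 kJ
ΔH = Σ(broken) − Σ(formed) = 4638 − 5185 = −547 kJ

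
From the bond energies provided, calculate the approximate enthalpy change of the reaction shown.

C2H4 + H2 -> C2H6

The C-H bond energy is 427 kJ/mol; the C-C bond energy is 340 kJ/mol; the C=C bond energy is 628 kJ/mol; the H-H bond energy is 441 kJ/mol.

ΔH ≈ −125 kJ

Bonds broken (reactants):
  C-H: 4 × 427 = 1708
  C=C: 1 × 628 = 628
  H-H: 1 × 441 = 441
  Σ(broken) = 2777 kJ
Bonds formed (products):
  C-C: 1 × 340 = 340
  C-H: 6 × 427 = 2562
  Σ(formed) = 2902 kJ
ΔH = Σ(broken) − Σ(formed) = 2777 − 2902 = −125 kJ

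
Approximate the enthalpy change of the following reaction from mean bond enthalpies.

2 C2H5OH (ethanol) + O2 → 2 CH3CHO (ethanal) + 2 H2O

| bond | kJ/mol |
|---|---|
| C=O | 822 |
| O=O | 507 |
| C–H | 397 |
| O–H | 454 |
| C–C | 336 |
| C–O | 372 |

ΔH ≈ −507 kJ

Bonds broken (reactants):
  C–C: 2 × 336 = 672
  C–H: 10 × 397 = 3970
  C–O: 2 × 372 = 744
  O–H: 2 × 454 = 908
  O=O: 1 × 507 = 507
  Σ(broken) = 6801 kJ
Bonds formed (products):
  C–C: 2 × 336 = 672
  C–H: 8 × 397 = 3176
  C=O: 2 × 822 = 1644
  O–H: 4 × 454 = 1816
  Σ(formed) = 7308 kJ
ΔH = Σ(broken) − Σ(formed) = 6801 − 7308 = −507 kJ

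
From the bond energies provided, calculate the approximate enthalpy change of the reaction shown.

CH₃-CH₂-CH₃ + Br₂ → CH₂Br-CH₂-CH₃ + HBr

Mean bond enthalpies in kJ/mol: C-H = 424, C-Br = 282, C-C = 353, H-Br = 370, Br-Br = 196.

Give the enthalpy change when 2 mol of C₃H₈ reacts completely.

Bonds broken (reactants):
  Br-Br: 1 × 196 = 196
  C-C: 2 × 353 = 706
  C-H: 8 × 424 = 3392
  Σ(broken) = 4294 kJ
Bonds formed (products):
  C-Br: 1 × 282 = 282
  C-C: 2 × 353 = 706
  C-H: 7 × 424 = 2968
  H-Br: 1 × 370 = 370
  Σ(formed) = 4326 kJ
ΔH = Σ(broken) − Σ(formed) = 4294 − 4326 = −32 kJ
For 2× the reaction as written: 2 × (−32) = −64 kJ

ΔH = −64 kJ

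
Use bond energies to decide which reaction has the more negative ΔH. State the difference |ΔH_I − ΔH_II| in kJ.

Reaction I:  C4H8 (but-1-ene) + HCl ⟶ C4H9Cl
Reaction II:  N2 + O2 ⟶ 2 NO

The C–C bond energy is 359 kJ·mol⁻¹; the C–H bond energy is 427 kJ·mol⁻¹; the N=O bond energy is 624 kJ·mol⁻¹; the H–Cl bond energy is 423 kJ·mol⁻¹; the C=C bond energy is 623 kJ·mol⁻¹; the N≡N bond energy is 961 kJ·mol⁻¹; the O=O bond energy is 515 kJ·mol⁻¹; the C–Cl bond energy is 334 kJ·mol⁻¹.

Reaction I:
  Bonds broken (reactants):
    C–C: 2 × 359 = 718
    C–H: 8 × 427 = 3416
    C=C: 1 × 623 = 623
    H–Cl: 1 × 423 = 423
    Σ(broken) = 5180 kJ
  Bonds formed (products):
    C–C: 3 × 359 = 1077
    C–Cl: 1 × 334 = 334
    C–H: 9 × 427 = 3843
    Σ(formed) = 5254 kJ
  ΔH_I = 5180 − 5254 = −74 kJ
Reaction II:
  Bonds broken (reactants):
    N≡N: 1 × 961 = 961
    O=O: 1 × 515 = 515
    Σ(broken) = 1476 kJ
  Bonds formed (products):
    N=O: 2 × 624 = 1248
    Σ(formed) = 1248 kJ
  ΔH_II = 1476 − 1248 = +228 kJ
ΔH_I − ΔH_II = −302 kJ, so reaction I has the more negative ΔH; |ΔH_I − ΔH_II| = 302 kJ.

Reaction I, by 302 kJ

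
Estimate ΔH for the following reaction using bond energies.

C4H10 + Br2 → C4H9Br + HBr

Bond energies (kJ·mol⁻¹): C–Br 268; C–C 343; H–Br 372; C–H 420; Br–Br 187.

ΔH ≈ −33 kJ

Bonds broken (reactants):
  Br–Br: 1 × 187 = 187
  C–C: 3 × 343 = 1029
  C–H: 10 × 420 = 4200
  Σ(broken) = 5416 kJ
Bonds formed (products):
  C–Br: 1 × 268 = 268
  C–C: 3 × 343 = 1029
  C–H: 9 × 420 = 3780
  H–Br: 1 × 372 = 372
  Σ(formed) = 5449 kJ
ΔH = Σ(broken) − Σ(formed) = 5416 − 5449 = −33 kJ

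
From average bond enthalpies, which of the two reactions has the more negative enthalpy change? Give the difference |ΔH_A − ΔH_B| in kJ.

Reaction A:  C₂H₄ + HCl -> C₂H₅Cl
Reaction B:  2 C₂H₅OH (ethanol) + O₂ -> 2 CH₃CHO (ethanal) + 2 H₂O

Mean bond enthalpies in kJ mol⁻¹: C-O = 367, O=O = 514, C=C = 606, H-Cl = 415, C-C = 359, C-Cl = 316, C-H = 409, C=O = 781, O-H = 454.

Reaction A:
  Bonds broken (reactants):
    C-H: 4 × 409 = 1636
    C=C: 1 × 606 = 606
    H-Cl: 1 × 415 = 415
    Σ(broken) = 2657 kJ
  Bonds formed (products):
    C-C: 1 × 359 = 359
    C-Cl: 1 × 316 = 316
    C-H: 5 × 409 = 2045
    Σ(formed) = 2720 kJ
  ΔH_A = 2657 − 2720 = −63 kJ
Reaction B:
  Bonds broken (reactants):
    C-C: 2 × 359 = 718
    C-H: 10 × 409 = 4090
    C-O: 2 × 367 = 734
    O-H: 2 × 454 = 908
    O=O: 1 × 514 = 514
    Σ(broken) = 6964 kJ
  Bonds formed (products):
    C-C: 2 × 359 = 718
    C-H: 8 × 409 = 3272
    C=O: 2 × 781 = 1562
    O-H: 4 × 454 = 1816
    Σ(formed) = 7368 kJ
  ΔH_B = 6964 − 7368 = −404 kJ
ΔH_A − ΔH_B = +341 kJ, so reaction B has the more negative ΔH; |ΔH_A − ΔH_B| = 341 kJ.

Reaction B, by 341 kJ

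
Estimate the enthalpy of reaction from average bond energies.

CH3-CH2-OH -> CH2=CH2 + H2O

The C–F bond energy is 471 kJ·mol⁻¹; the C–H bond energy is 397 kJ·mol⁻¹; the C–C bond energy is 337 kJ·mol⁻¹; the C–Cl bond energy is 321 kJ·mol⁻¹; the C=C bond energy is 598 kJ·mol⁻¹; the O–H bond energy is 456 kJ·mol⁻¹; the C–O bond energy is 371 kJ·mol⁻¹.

Bonds broken (reactants):
  C–C: 1 × 337 = 337
  C–H: 5 × 397 = 1985
  C–O: 1 × 371 = 371
  O–H: 1 × 456 = 456
  Σ(broken) = 3149 kJ
Bonds formed (products):
  C–H: 4 × 397 = 1588
  C=C: 1 × 598 = 598
  O–H: 2 × 456 = 912
  Σ(formed) = 3098 kJ
ΔH = Σ(broken) − Σ(formed) = 3149 − 3098 = +51 kJ

ΔH ≈ +51 kJ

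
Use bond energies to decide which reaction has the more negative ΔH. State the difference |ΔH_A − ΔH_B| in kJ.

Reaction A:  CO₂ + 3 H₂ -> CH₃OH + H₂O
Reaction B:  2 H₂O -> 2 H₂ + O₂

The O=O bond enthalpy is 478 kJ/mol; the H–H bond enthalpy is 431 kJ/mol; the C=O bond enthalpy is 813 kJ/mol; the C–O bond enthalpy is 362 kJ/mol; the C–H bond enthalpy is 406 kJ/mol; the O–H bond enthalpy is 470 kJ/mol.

Reaction A:
  Bonds broken (reactants):
    C=O: 2 × 813 = 1626
    H–H: 3 × 431 = 1293
    Σ(broken) = 2919 kJ
  Bonds formed (products):
    C–H: 3 × 406 = 1218
    C–O: 1 × 362 = 362
    O–H: 3 × 470 = 1410
    Σ(formed) = 2990 kJ
  ΔH_A = 2919 − 2990 = −71 kJ
Reaction B:
  Bonds broken (reactants):
    O–H: 4 × 470 = 1880
    Σ(broken) = 1880 kJ
  Bonds formed (products):
    H–H: 2 × 431 = 862
    O=O: 1 × 478 = 478
    Σ(formed) = 1340 kJ
  ΔH_B = 1880 − 1340 = +540 kJ
ΔH_A − ΔH_B = −611 kJ, so reaction A has the more negative ΔH; |ΔH_A − ΔH_B| = 611 kJ.

Reaction A, by 611 kJ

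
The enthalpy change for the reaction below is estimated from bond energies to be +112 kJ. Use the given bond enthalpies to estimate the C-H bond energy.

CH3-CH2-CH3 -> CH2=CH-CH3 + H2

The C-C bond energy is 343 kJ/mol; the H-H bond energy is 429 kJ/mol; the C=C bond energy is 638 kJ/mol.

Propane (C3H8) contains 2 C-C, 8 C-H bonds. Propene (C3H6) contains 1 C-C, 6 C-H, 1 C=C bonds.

D(C-H) ≈ 418 kJ/mol

Let D be the C-H bond energy.
Σ(broken) = 2×343 + 8×D = 686 + 8D
Σ(formed) = 1×343 + 6×D + 1×638 + 1×429 = 1410 + 6D
ΔH = Σ(broken) − Σ(formed) = (686 + 8D) − (1410 + 6D) = −724 + 2D
Setting this equal to +112 kJ gives 2D = 836, so D = 418 kJ/mol.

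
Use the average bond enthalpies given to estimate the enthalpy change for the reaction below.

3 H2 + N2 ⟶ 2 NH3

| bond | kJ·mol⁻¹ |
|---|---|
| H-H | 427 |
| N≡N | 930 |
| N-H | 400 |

ΔH ≈ −189 kJ

Bonds broken (reactants):
  H-H: 3 × 427 = 1281
  N≡N: 1 × 930 = 930
  Σ(broken) = 2211 kJ
Bonds formed (products):
  N-H: 6 × 400 = 2400
  Σ(formed) = 2400 kJ
ΔH = Σ(broken) − Σ(formed) = 2211 − 2400 = −189 kJ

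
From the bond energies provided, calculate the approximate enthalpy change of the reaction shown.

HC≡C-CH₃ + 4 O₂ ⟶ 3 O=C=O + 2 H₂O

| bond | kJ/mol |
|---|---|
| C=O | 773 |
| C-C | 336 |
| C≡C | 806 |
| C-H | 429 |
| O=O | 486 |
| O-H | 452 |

ΔH ≈ −1644 kJ

Bonds broken (reactants):
  C≡C: 1 × 806 = 806
  C-C: 1 × 336 = 336
  C-H: 4 × 429 = 1716
  O=O: 4 × 486 = 1944
  Σ(broken) = 4802 kJ
Bonds formed (products):
  C=O: 6 × 773 = 4638
  O-H: 4 × 452 = 1808
  Σ(formed) = 6446 kJ
ΔH = Σ(broken) − Σ(formed) = 4802 − 6446 = −1644 kJ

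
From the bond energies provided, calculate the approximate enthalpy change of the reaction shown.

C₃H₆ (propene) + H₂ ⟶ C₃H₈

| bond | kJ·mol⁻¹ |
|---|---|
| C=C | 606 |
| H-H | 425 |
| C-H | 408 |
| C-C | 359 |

ΔH ≈ −144 kJ

Bonds broken (reactants):
  C-C: 1 × 359 = 359
  C-H: 6 × 408 = 2448
  C=C: 1 × 606 = 606
  H-H: 1 × 425 = 425
  Σ(broken) = 3838 kJ
Bonds formed (products):
  C-C: 2 × 359 = 718
  C-H: 8 × 408 = 3264
  Σ(formed) = 3982 kJ
ΔH = Σ(broken) − Σ(formed) = 3838 − 3982 = −144 kJ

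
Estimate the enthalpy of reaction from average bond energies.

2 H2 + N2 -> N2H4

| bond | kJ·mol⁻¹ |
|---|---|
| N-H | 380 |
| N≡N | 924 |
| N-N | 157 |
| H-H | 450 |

ΔH ≈ +147 kJ

Bonds broken (reactants):
  H-H: 2 × 450 = 900
  N≡N: 1 × 924 = 924
  Σ(broken) = 1824 kJ
Bonds formed (products):
  N-H: 4 × 380 = 1520
  N-N: 1 × 157 = 157
  Σ(formed) = 1677 kJ
ΔH = Σ(broken) − Σ(formed) = 1824 − 1677 = +147 kJ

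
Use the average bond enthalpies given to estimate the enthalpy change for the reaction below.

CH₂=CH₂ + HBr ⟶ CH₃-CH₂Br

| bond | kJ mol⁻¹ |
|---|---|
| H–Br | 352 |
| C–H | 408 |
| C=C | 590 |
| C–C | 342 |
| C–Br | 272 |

ΔH ≈ −80 kJ

Bonds broken (reactants):
  C–H: 4 × 408 = 1632
  C=C: 1 × 590 = 590
  H–Br: 1 × 352 = 352
  Σ(broken) = 2574 kJ
Bonds formed (products):
  C–Br: 1 × 272 = 272
  C–C: 1 × 342 = 342
  C–H: 5 × 408 = 2040
  Σ(formed) = 2654 kJ
ΔH = Σ(broken) − Σ(formed) = 2574 − 2654 = −80 kJ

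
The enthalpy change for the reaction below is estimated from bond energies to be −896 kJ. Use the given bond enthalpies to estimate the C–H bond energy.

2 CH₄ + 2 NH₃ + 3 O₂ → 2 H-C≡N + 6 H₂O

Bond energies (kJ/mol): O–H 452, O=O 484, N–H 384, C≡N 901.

D(C–H) ≈ 429 kJ/mol

Let D be the C–H bond energy.
Σ(broken) = 8×D + 6×384 + 3×484 = 3756 + 8D
Σ(formed) = 2×901 + 2×D + 12×452 = 7226 + 2D
ΔH = Σ(broken) − Σ(formed) = (3756 + 8D) − (7226 + 2D) = −3470 + 6D
Setting this equal to −896 kJ gives 6D = 2574, so D = 429 kJ/mol.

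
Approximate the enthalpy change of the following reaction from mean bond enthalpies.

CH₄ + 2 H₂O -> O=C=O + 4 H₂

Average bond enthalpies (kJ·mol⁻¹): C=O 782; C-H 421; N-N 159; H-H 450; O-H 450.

ΔH ≈ +120 kJ

Bonds broken (reactants):
  C-H: 4 × 421 = 1684
  O-H: 4 × 450 = 1800
  Σ(broken) = 3484 kJ
Bonds formed (products):
  C=O: 2 × 782 = 1564
  H-H: 4 × 450 = 1800
  Σ(formed) = 3364 kJ
ΔH = Σ(broken) − Σ(formed) = 3484 − 3364 = +120 kJ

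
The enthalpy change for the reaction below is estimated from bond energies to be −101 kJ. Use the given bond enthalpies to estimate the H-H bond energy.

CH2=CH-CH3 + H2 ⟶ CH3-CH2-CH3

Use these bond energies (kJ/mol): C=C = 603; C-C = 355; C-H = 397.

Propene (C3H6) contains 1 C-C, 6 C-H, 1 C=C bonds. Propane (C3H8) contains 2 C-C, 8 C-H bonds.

Let D be the H-H bond energy.
Σ(broken) = 1×355 + 6×397 + 1×603 + 1×D = 3340 + D
Σ(formed) = 2×355 + 8×397 = 3886
ΔH = Σ(broken) − Σ(formed) = (3340 + D) − (3886) = −546 + D
Setting this equal to −101 kJ gives D = 445 kJ/mol.

D(H-H) ≈ 445 kJ/mol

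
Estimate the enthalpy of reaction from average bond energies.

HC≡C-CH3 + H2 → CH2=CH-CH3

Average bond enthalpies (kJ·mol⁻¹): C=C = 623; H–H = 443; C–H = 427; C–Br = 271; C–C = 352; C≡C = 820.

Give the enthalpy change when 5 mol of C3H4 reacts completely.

Bonds broken (reactants):
  C≡C: 1 × 820 = 820
  C–C: 1 × 352 = 352
  C–H: 4 × 427 = 1708
  H–H: 1 × 443 = 443
  Σ(broken) = 3323 kJ
Bonds formed (products):
  C–C: 1 × 352 = 352
  C–H: 6 × 427 = 2562
  C=C: 1 × 623 = 623
  Σ(formed) = 3537 kJ
ΔH = Σ(broken) − Σ(formed) = 3323 − 3537 = −214 kJ
For 5× the reaction as written: 5 × (−214) = −1070 kJ

ΔH = −1070 kJ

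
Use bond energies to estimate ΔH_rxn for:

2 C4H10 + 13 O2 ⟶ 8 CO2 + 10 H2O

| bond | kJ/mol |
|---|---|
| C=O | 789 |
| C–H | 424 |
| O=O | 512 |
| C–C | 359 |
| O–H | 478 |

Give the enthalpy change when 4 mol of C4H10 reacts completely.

Bonds broken (reactants):
  C–C: 6 × 359 = 2154
  C–H: 20 × 424 = 8480
  O=O: 13 × 512 = 6656
  Σ(broken) = 17290 kJ
Bonds formed (products):
  C=O: 16 × 789 = 12624
  O–H: 20 × 478 = 9560
  Σ(formed) = 22184 kJ
ΔH = Σ(broken) − Σ(formed) = 17290 − 22184 = −4894 kJ
For 2× the reaction as written: 2 × (−4894) = −9788 kJ

ΔH = −9788 kJ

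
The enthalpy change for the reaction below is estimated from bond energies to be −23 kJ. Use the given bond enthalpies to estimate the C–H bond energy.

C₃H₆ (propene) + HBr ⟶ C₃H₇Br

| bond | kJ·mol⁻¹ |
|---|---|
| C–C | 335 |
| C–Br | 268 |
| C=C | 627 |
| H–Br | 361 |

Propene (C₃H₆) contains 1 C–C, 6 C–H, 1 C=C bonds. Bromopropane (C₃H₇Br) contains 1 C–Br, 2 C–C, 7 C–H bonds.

D(C–H) ≈ 408 kJ/mol

Let D be the C–H bond energy.
Σ(broken) = 1×335 + 6×D + 1×627 + 1×361 = 1323 + 6D
Σ(formed) = 1×268 + 2×335 + 7×D = 938 + 7D
ΔH = Σ(broken) − Σ(formed) = (1323 + 6D) − (938 + 7D) = +385 − D
Setting this equal to −23 kJ gives D = 408 kJ/mol.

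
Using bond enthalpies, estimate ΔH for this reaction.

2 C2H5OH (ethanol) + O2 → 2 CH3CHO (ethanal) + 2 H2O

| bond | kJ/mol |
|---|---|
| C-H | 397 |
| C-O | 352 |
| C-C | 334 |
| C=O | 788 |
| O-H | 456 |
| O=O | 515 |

ΔH ≈ −475 kJ

Bonds broken (reactants):
  C-C: 2 × 334 = 668
  C-H: 10 × 397 = 3970
  C-O: 2 × 352 = 704
  O-H: 2 × 456 = 912
  O=O: 1 × 515 = 515
  Σ(broken) = 6769 kJ
Bonds formed (products):
  C-C: 2 × 334 = 668
  C-H: 8 × 397 = 3176
  C=O: 2 × 788 = 1576
  O-H: 4 × 456 = 1824
  Σ(formed) = 7244 kJ
ΔH = Σ(broken) − Σ(formed) = 6769 − 7244 = −475 kJ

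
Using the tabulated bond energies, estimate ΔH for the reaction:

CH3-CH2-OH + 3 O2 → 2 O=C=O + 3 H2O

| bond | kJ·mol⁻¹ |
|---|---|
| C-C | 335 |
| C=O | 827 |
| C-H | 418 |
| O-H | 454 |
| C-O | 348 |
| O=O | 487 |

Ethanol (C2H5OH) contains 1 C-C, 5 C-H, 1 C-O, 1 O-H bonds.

ΔH ≈ −1344 kJ

Bonds broken (reactants):
  C-C: 1 × 335 = 335
  C-H: 5 × 418 = 2090
  C-O: 1 × 348 = 348
  O-H: 1 × 454 = 454
  O=O: 3 × 487 = 1461
  Σ(broken) = 4688 kJ
Bonds formed (products):
  C=O: 4 × 827 = 3308
  O-H: 6 × 454 = 2724
  Σ(formed) = 6032 kJ
ΔH = Σ(broken) − Σ(formed) = 4688 − 6032 = −1344 kJ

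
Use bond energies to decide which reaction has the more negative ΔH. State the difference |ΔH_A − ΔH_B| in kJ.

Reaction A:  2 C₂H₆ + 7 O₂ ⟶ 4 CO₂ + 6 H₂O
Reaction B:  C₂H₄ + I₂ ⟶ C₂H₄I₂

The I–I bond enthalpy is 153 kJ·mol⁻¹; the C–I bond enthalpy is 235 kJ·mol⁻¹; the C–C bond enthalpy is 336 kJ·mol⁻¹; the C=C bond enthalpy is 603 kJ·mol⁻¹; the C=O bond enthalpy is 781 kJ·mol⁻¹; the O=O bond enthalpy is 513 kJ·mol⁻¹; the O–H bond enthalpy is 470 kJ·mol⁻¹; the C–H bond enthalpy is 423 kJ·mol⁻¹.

Reaction A:
  Bonds broken (reactants):
    C–C: 2 × 336 = 672
    C–H: 12 × 423 = 5076
    O=O: 7 × 513 = 3591
    Σ(broken) = 9339 kJ
  Bonds formed (products):
    C=O: 8 × 781 = 6248
    O–H: 12 × 470 = 5640
    Σ(formed) = 11888 kJ
  ΔH_A = 9339 − 11888 = −2549 kJ
Reaction B:
  Bonds broken (reactants):
    C–H: 4 × 423 = 1692
    C=C: 1 × 603 = 603
    I–I: 1 × 153 = 153
    Σ(broken) = 2448 kJ
  Bonds formed (products):
    C–C: 1 × 336 = 336
    C–H: 4 × 423 = 1692
    C–I: 2 × 235 = 470
    Σ(formed) = 2498 kJ
  ΔH_B = 2448 − 2498 = −50 kJ
ΔH_A − ΔH_B = −2499 kJ, so reaction A has the more negative ΔH; |ΔH_A − ΔH_B| = 2499 kJ.

Reaction A, by 2499 kJ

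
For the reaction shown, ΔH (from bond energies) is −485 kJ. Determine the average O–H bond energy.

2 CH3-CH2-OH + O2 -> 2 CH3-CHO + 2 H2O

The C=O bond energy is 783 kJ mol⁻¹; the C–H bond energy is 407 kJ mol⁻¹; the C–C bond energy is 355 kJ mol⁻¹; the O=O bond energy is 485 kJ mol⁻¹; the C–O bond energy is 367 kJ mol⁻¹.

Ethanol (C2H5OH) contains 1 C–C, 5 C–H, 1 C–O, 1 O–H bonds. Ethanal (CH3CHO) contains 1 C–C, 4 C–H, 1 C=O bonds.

Let D be the O–H bond energy.
Σ(broken) = 2×355 + 10×407 + 2×367 + 2×D + 1×485 = 5999 + 2D
Σ(formed) = 2×355 + 8×407 + 2×783 + 4×D = 5532 + 4D
ΔH = Σ(broken) − Σ(formed) = (5999 + 2D) − (5532 + 4D) = +467 − 2D
Setting this equal to −485 kJ gives 2D = 952, so D = 476 kJ/mol.

D(O–H) ≈ 476 kJ/mol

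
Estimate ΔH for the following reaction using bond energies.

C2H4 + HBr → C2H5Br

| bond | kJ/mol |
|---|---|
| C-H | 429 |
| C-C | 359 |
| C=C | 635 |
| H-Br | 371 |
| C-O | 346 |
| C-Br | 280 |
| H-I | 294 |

ΔH ≈ −62 kJ

Bonds broken (reactants):
  C-H: 4 × 429 = 1716
  C=C: 1 × 635 = 635
  H-Br: 1 × 371 = 371
  Σ(broken) = 2722 kJ
Bonds formed (products):
  C-Br: 1 × 280 = 280
  C-C: 1 × 359 = 359
  C-H: 5 × 429 = 2145
  Σ(formed) = 2784 kJ
ΔH = Σ(broken) − Σ(formed) = 2722 − 2784 = −62 kJ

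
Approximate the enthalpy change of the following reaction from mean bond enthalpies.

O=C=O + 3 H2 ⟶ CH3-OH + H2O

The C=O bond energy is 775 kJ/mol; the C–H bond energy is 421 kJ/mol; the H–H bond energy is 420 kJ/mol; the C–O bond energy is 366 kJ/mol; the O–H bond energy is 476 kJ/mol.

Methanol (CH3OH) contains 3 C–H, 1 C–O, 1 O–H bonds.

Bonds broken (reactants):
  C=O: 2 × 775 = 1550
  H–H: 3 × 420 = 1260
  Σ(broken) = 2810 kJ
Bonds formed (products):
  C–H: 3 × 421 = 1263
  C–O: 1 × 366 = 366
  O–H: 3 × 476 = 1428
  Σ(formed) = 3057 kJ
ΔH = Σ(broken) − Σ(formed) = 2810 − 3057 = −247 kJ

ΔH ≈ −247 kJ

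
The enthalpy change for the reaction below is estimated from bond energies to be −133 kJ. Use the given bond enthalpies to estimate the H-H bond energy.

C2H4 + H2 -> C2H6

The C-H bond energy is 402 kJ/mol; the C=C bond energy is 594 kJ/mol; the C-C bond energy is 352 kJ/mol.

Let D be the H-H bond energy.
Σ(broken) = 4×402 + 1×594 + 1×D = 2202 + D
Σ(formed) = 1×352 + 6×402 = 2764
ΔH = Σ(broken) − Σ(formed) = (2202 + D) − (2764) = −562 + D
Setting this equal to −133 kJ gives D = 429 kJ/mol.

D(H-H) ≈ 429 kJ/mol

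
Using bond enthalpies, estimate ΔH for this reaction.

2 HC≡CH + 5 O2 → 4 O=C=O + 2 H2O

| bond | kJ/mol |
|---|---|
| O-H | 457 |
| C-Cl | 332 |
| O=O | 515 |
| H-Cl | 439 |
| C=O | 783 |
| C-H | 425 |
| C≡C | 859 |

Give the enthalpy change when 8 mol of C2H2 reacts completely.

Bonds broken (reactants):
  C≡C: 2 × 859 = 1718
  C-H: 4 × 425 = 1700
  O=O: 5 × 515 = 2575
  Σ(broken) = 5993 kJ
Bonds formed (products):
  C=O: 8 × 783 = 6264
  O-H: 4 × 457 = 1828
  Σ(formed) = 8092 kJ
ΔH = Σ(broken) − Σ(formed) = 5993 − 8092 = −2099 kJ
For 4× the reaction as written: 4 × (−2099) = −8396 kJ

ΔH = −8396 kJ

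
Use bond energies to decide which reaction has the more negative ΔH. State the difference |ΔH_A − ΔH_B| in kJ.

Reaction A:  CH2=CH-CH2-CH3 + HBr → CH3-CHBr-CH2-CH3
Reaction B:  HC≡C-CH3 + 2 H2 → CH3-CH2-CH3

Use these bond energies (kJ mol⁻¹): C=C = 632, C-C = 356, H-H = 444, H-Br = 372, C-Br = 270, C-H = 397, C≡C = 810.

Reaction B, by 227 kJ

Reaction A:
  Bonds broken (reactants):
    C-C: 2 × 356 = 712
    C-H: 8 × 397 = 3176
    C=C: 1 × 632 = 632
    H-Br: 1 × 372 = 372
    Σ(broken) = 4892 kJ
  Bonds formed (products):
    C-Br: 1 × 270 = 270
    C-C: 3 × 356 = 1068
    C-H: 9 × 397 = 3573
    Σ(formed) = 4911 kJ
  ΔH_A = 4892 − 4911 = −19 kJ
Reaction B:
  Bonds broken (reactants):
    C≡C: 1 × 810 = 810
    C-C: 1 × 356 = 356
    C-H: 4 × 397 = 1588
    H-H: 2 × 444 = 888
    Σ(broken) = 3642 kJ
  Bonds formed (products):
    C-C: 2 × 356 = 712
    C-H: 8 × 397 = 3176
    Σ(formed) = 3888 kJ
  ΔH_B = 3642 − 3888 = −246 kJ
ΔH_A − ΔH_B = +227 kJ, so reaction B has the more negative ΔH; |ΔH_A − ΔH_B| = 227 kJ.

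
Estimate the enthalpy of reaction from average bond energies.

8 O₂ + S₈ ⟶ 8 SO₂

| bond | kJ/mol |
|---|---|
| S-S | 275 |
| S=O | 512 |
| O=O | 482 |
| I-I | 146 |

ΔH ≈ −2136 kJ

Bonds broken (reactants):
  O=O: 8 × 482 = 3856
  S-S: 8 × 275 = 2200
  Σ(broken) = 6056 kJ
Bonds formed (products):
  S=O: 16 × 512 = 8192
  Σ(formed) = 8192 kJ
ΔH = Σ(broken) − Σ(formed) = 6056 − 8192 = −2136 kJ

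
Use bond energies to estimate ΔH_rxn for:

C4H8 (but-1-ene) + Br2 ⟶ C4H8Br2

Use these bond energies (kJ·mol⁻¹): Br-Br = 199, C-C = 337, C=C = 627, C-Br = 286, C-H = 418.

Bonds broken (reactants):
  Br-Br: 1 × 199 = 199
  C-C: 2 × 337 = 674
  C-H: 8 × 418 = 3344
  C=C: 1 × 627 = 627
  Σ(broken) = 4844 kJ
Bonds formed (products):
  C-Br: 2 × 286 = 572
  C-C: 3 × 337 = 1011
  C-H: 8 × 418 = 3344
  Σ(formed) = 4927 kJ
ΔH = Σ(broken) − Σ(formed) = 4844 − 4927 = −83 kJ

ΔH ≈ −83 kJ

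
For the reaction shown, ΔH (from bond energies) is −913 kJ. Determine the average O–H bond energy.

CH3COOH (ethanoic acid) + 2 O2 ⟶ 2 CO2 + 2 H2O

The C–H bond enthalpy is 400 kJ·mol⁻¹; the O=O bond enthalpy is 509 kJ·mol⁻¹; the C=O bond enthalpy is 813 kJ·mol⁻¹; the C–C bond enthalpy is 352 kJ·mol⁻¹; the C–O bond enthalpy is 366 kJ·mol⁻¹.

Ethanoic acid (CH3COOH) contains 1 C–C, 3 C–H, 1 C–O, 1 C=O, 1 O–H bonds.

D(O–H) ≈ 470 kJ/mol

Let D be the O–H bond energy.
Σ(broken) = 1×352 + 3×400 + 1×366 + 1×813 + 1×D + 2×509 = 3749 + D
Σ(formed) = 4×813 + 4×D = 3252 + 4D
ΔH = Σ(broken) − Σ(formed) = (3749 + D) − (3252 + 4D) = +497 − 3D
Setting this equal to −913 kJ gives 3D = 1410, so D = 470 kJ/mol.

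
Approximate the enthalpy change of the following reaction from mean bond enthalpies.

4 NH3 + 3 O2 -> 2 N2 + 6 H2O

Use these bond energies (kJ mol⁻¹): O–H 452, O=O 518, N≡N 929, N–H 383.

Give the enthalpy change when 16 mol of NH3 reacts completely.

Bonds broken (reactants):
  N–H: 12 × 383 = 4596
  O=O: 3 × 518 = 1554
  Σ(broken) = 6150 kJ
Bonds formed (products):
  N≡N: 2 × 929 = 1858
  O–H: 12 × 452 = 5424
  Σ(formed) = 7282 kJ
ΔH = Σ(broken) − Σ(formed) = 6150 − 7282 = −1132 kJ
For 4× the reaction as written: 4 × (−1132) = −4528 kJ

ΔH = −4528 kJ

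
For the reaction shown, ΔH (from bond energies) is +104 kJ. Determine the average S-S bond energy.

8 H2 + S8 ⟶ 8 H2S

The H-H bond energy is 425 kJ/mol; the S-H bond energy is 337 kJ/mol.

Let D be the S-S bond energy.
Σ(broken) = 8×425 + 8×D = 3400 + 8D
Σ(formed) = 16×337 = 5392
ΔH = Σ(broken) − Σ(formed) = (3400 + 8D) − (5392) = −1992 + 8D
Setting this equal to +104 kJ gives 8D = 2096, so D = 262 kJ/mol.

D(S-S) ≈ 262 kJ/mol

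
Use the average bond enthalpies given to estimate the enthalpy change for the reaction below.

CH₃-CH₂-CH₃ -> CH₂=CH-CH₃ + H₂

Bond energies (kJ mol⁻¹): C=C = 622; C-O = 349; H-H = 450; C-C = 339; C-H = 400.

ΔH ≈ +67 kJ

Bonds broken (reactants):
  C-C: 2 × 339 = 678
  C-H: 8 × 400 = 3200
  Σ(broken) = 3878 kJ
Bonds formed (products):
  C-C: 1 × 339 = 339
  C-H: 6 × 400 = 2400
  C=C: 1 × 622 = 622
  H-H: 1 × 450 = 450
  Σ(formed) = 3811 kJ
ΔH = Σ(broken) − Σ(formed) = 3878 − 3811 = +67 kJ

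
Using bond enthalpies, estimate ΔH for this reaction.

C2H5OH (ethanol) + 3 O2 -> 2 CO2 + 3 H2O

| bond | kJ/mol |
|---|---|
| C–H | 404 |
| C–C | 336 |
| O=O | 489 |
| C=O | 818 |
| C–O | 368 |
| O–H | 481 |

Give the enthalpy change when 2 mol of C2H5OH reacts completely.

Bonds broken (reactants):
  C–C: 1 × 336 = 336
  C–H: 5 × 404 = 2020
  C–O: 1 × 368 = 368
  O–H: 1 × 481 = 481
  O=O: 3 × 489 = 1467
  Σ(broken) = 4672 kJ
Bonds formed (products):
  C=O: 4 × 818 = 3272
  O–H: 6 × 481 = 2886
  Σ(formed) = 6158 kJ
ΔH = Σ(broken) − Σ(formed) = 4672 − 6158 = −1486 kJ
For 2× the reaction as written: 2 × (−1486) = −2972 kJ

ΔH = −2972 kJ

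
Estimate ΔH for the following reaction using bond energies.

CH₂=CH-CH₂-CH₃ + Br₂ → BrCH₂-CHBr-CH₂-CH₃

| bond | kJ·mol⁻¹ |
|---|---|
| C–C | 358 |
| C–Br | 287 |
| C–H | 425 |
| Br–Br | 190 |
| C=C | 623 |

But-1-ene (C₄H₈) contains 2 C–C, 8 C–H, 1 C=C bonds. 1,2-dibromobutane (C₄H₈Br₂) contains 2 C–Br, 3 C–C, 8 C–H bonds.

ΔH ≈ −119 kJ

Bonds broken (reactants):
  Br–Br: 1 × 190 = 190
  C–C: 2 × 358 = 716
  C–H: 8 × 425 = 3400
  C=C: 1 × 623 = 623
  Σ(broken) = 4929 kJ
Bonds formed (products):
  C–Br: 2 × 287 = 574
  C–C: 3 × 358 = 1074
  C–H: 8 × 425 = 3400
  Σ(formed) = 5048 kJ
ΔH = Σ(broken) − Σ(formed) = 4929 − 5048 = −119 kJ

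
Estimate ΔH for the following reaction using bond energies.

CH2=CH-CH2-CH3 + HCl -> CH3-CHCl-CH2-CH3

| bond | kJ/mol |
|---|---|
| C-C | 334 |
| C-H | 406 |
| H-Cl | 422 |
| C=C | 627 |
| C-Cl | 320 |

ΔH ≈ −11 kJ

Bonds broken (reactants):
  C-C: 2 × 334 = 668
  C-H: 8 × 406 = 3248
  C=C: 1 × 627 = 627
  H-Cl: 1 × 422 = 422
  Σ(broken) = 4965 kJ
Bonds formed (products):
  C-C: 3 × 334 = 1002
  C-Cl: 1 × 320 = 320
  C-H: 9 × 406 = 3654
  Σ(formed) = 4976 kJ
ΔH = Σ(broken) − Σ(formed) = 4965 − 4976 = −11 kJ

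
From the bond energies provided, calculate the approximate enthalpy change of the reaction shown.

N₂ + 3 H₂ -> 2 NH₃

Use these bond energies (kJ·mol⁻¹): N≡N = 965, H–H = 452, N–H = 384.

Bonds broken (reactants):
  H–H: 3 × 452 = 1356
  N≡N: 1 × 965 = 965
  Σ(broken) = 2321 kJ
Bonds formed (products):
  N–H: 6 × 384 = 2304
  Σ(formed) = 2304 kJ
ΔH = Σ(broken) − Σ(formed) = 2321 − 2304 = +17 kJ

ΔH ≈ +17 kJ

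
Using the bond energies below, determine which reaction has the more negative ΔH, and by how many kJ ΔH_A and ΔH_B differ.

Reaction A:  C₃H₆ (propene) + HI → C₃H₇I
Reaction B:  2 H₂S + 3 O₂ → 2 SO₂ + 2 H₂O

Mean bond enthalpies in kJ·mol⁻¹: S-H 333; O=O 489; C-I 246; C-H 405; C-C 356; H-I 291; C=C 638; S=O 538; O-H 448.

Reaction A:
  Bonds broken (reactants):
    C-C: 1 × 356 = 356
    C-H: 6 × 405 = 2430
    C=C: 1 × 638 = 638
    H-I: 1 × 291 = 291
    Σ(broken) = 3715 kJ
  Bonds formed (products):
    C-C: 2 × 356 = 712
    C-H: 7 × 405 = 2835
    C-I: 1 × 246 = 246
    Σ(formed) = 3793 kJ
  ΔH_A = 3715 − 3793 = −78 kJ
Reaction B:
  Bonds broken (reactants):
    O=O: 3 × 489 = 1467
    S-H: 4 × 333 = 1332
    Σ(broken) = 2799 kJ
  Bonds formed (products):
    O-H: 4 × 448 = 1792
    S=O: 4 × 538 = 2152
    Σ(formed) = 3944 kJ
  ΔH_B = 2799 − 3944 = −1145 kJ
ΔH_A − ΔH_B = +1067 kJ, so reaction B has the more negative ΔH; |ΔH_A − ΔH_B| = 1067 kJ.

Reaction B, by 1067 kJ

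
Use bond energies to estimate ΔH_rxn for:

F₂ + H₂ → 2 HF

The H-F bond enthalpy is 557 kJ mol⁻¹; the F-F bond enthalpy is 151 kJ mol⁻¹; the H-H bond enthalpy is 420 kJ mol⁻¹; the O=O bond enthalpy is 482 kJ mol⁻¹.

ΔH ≈ −543 kJ

Bonds broken (reactants):
  F-F: 1 × 151 = 151
  H-H: 1 × 420 = 420
  Σ(broken) = 571 kJ
Bonds formed (products):
  H-F: 2 × 557 = 1114
  Σ(formed) = 1114 kJ
ΔH = Σ(broken) − Σ(formed) = 571 − 1114 = −543 kJ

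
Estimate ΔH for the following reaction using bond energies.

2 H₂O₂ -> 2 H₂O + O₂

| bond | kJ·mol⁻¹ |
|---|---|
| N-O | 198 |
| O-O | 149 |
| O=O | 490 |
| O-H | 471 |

Bonds broken (reactants):
  O-H: 4 × 471 = 1884
  O-O: 2 × 149 = 298
  Σ(broken) = 2182 kJ
Bonds formed (products):
  O-H: 4 × 471 = 1884
  O=O: 1 × 490 = 490
  Σ(formed) = 2374 kJ
ΔH = Σ(broken) − Σ(formed) = 2182 − 2374 = −192 kJ

ΔH ≈ −192 kJ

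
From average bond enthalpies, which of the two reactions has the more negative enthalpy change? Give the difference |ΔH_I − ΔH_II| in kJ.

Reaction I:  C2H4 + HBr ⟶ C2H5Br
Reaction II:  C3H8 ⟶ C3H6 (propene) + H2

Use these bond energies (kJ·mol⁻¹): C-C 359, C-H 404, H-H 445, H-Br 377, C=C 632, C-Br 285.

Reaction I:
  Bonds broken (reactants):
    C-H: 4 × 404 = 1616
    C=C: 1 × 632 = 632
    H-Br: 1 × 377 = 377
    Σ(broken) = 2625 kJ
  Bonds formed (products):
    C-Br: 1 × 285 = 285
    C-C: 1 × 359 = 359
    C-H: 5 × 404 = 2020
    Σ(formed) = 2664 kJ
  ΔH_I = 2625 − 2664 = −39 kJ
Reaction II:
  Bonds broken (reactants):
    C-C: 2 × 359 = 718
    C-H: 8 × 404 = 3232
    Σ(broken) = 3950 kJ
  Bonds formed (products):
    C-C: 1 × 359 = 359
    C-H: 6 × 404 = 2424
    C=C: 1 × 632 = 632
    H-H: 1 × 445 = 445
    Σ(formed) = 3860 kJ
  ΔH_II = 3950 − 3860 = +90 kJ
ΔH_I − ΔH_II = −129 kJ, so reaction I has the more negative ΔH; |ΔH_I − ΔH_II| = 129 kJ.

Reaction I, by 129 kJ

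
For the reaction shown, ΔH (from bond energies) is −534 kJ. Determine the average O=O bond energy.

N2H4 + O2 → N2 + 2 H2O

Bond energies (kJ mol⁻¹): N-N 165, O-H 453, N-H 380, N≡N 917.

Let D be the O=O bond energy.
Σ(broken) = 4×380 + 1×165 + 1×D = 1685 + D
Σ(formed) = 1×917 + 4×453 = 2729
ΔH = Σ(broken) − Σ(formed) = (1685 + D) − (2729) = −1044 + D
Setting this equal to −534 kJ gives D = 510 kJ/mol.

D(O=O) ≈ 510 kJ/mol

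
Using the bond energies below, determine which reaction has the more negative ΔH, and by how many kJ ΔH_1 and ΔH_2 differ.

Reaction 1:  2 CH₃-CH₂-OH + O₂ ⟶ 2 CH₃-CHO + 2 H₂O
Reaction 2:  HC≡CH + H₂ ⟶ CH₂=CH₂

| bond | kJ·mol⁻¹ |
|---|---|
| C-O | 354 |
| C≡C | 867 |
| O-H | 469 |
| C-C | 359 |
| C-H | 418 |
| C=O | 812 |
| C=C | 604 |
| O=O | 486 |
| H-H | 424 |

Reaction 1:
  Bonds broken (reactants):
    C-C: 2 × 359 = 718
    C-H: 10 × 418 = 4180
    C-O: 2 × 354 = 708
    O-H: 2 × 469 = 938
    O=O: 1 × 486 = 486
    Σ(broken) = 7030 kJ
  Bonds formed (products):
    C-C: 2 × 359 = 718
    C-H: 8 × 418 = 3344
    C=O: 2 × 812 = 1624
    O-H: 4 × 469 = 1876
    Σ(formed) = 7562 kJ
  ΔH_1 = 7030 − 7562 = −532 kJ
Reaction 2:
  Bonds broken (reactants):
    C≡C: 1 × 867 = 867
    C-H: 2 × 418 = 836
    H-H: 1 × 424 = 424
    Σ(broken) = 2127 kJ
  Bonds formed (products):
    C-H: 4 × 418 = 1672
    C=C: 1 × 604 = 604
    Σ(formed) = 2276 kJ
  ΔH_2 = 2127 − 2276 = −149 kJ
ΔH_1 − ΔH_2 = −383 kJ, so reaction 1 has the more negative ΔH; |ΔH_1 − ΔH_2| = 383 kJ.

Reaction 1, by 383 kJ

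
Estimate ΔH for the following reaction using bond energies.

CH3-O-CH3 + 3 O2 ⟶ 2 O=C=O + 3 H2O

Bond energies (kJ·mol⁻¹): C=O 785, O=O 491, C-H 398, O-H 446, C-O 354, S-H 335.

ΔH ≈ −1247 kJ

Bonds broken (reactants):
  C-H: 6 × 398 = 2388
  C-O: 2 × 354 = 708
  O=O: 3 × 491 = 1473
  Σ(broken) = 4569 kJ
Bonds formed (products):
  C=O: 4 × 785 = 3140
  O-H: 6 × 446 = 2676
  Σ(formed) = 5816 kJ
ΔH = Σ(broken) − Σ(formed) = 4569 − 5816 = −1247 kJ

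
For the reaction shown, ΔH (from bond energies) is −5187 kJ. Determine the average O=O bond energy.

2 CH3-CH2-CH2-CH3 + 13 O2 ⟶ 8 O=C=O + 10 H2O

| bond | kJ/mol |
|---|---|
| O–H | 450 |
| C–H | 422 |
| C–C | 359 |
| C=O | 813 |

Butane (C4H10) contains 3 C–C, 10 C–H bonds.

Let D be the O=O bond energy.
Σ(broken) = 6×359 + 20×422 + 13×D = 10594 + 13D
Σ(formed) = 16×813 + 20×450 = 22008
ΔH = Σ(broken) − Σ(formed) = (10594 + 13D) − (22008) = −11414 + 13D
Setting this equal to −5187 kJ gives 13D = 6227, so D = 479 kJ/mol.

D(O=O) ≈ 479 kJ/mol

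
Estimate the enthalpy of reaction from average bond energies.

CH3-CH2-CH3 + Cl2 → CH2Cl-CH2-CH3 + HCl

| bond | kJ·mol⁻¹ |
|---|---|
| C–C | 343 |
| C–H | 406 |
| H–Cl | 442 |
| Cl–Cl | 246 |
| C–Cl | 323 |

ΔH ≈ −113 kJ

Bonds broken (reactants):
  C–C: 2 × 343 = 686
  C–H: 8 × 406 = 3248
  Cl–Cl: 1 × 246 = 246
  Σ(broken) = 4180 kJ
Bonds formed (products):
  C–C: 2 × 343 = 686
  C–Cl: 1 × 323 = 323
  C–H: 7 × 406 = 2842
  H–Cl: 1 × 442 = 442
  Σ(formed) = 4293 kJ
ΔH = Σ(broken) − Σ(formed) = 4180 − 4293 = −113 kJ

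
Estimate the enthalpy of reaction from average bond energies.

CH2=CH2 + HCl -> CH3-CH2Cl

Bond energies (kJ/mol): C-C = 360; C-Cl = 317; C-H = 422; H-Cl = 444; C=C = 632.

ΔH ≈ −23 kJ

Bonds broken (reactants):
  C-H: 4 × 422 = 1688
  C=C: 1 × 632 = 632
  H-Cl: 1 × 444 = 444
  Σ(broken) = 2764 kJ
Bonds formed (products):
  C-C: 1 × 360 = 360
  C-Cl: 1 × 317 = 317
  C-H: 5 × 422 = 2110
  Σ(formed) = 2787 kJ
ΔH = Σ(broken) − Σ(formed) = 2764 − 2787 = −23 kJ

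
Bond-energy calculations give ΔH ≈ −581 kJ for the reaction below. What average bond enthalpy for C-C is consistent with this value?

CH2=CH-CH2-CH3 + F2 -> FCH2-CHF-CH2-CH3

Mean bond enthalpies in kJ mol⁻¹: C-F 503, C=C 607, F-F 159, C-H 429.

D(C-C) ≈ 341 kJ/mol

Let D be the C-C bond energy.
Σ(broken) = 2×D + 8×429 + 1×607 + 1×159 = 4198 + 2D
Σ(formed) = 3×D + 2×503 + 8×429 = 4438 + 3D
ΔH = Σ(broken) − Σ(formed) = (4198 + 2D) − (4438 + 3D) = −240 − D
Setting this equal to −581 kJ gives D = 341 kJ/mol.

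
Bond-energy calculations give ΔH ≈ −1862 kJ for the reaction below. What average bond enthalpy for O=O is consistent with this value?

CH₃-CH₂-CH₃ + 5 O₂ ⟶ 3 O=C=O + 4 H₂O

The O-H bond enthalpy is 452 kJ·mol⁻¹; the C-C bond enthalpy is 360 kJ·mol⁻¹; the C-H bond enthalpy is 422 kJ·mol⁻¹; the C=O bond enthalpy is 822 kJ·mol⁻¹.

D(O=O) ≈ 518 kJ/mol

Let D be the O=O bond energy.
Σ(broken) = 2×360 + 8×422 + 5×D = 4096 + 5D
Σ(formed) = 6×822 + 8×452 = 8548
ΔH = Σ(broken) − Σ(formed) = (4096 + 5D) − (8548) = −4452 + 5D
Setting this equal to −1862 kJ gives 5D = 2590, so D = 518 kJ/mol.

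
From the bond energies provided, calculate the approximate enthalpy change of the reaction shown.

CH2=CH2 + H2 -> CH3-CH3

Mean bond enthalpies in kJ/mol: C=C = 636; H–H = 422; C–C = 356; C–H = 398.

ΔH ≈ −94 kJ

Bonds broken (reactants):
  C–H: 4 × 398 = 1592
  C=C: 1 × 636 = 636
  H–H: 1 × 422 = 422
  Σ(broken) = 2650 kJ
Bonds formed (products):
  C–C: 1 × 356 = 356
  C–H: 6 × 398 = 2388
  Σ(formed) = 2744 kJ
ΔH = Σ(broken) − Σ(formed) = 2650 − 2744 = −94 kJ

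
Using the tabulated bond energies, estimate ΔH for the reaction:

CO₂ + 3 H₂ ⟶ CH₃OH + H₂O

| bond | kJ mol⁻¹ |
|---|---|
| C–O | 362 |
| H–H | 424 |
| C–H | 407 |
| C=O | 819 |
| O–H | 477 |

ΔH ≈ −104 kJ

Bonds broken (reactants):
  C=O: 2 × 819 = 1638
  H–H: 3 × 424 = 1272
  Σ(broken) = 2910 kJ
Bonds formed (products):
  C–H: 3 × 407 = 1221
  C–O: 1 × 362 = 362
  O–H: 3 × 477 = 1431
  Σ(formed) = 3014 kJ
ΔH = Σ(broken) − Σ(formed) = 2910 − 3014 = −104 kJ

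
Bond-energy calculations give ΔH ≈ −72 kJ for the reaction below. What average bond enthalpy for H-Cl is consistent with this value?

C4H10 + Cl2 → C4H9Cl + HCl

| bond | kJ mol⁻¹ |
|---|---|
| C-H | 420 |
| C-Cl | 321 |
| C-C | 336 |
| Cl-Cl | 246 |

Let D be the H-Cl bond energy.
Σ(broken) = 3×336 + 10×420 + 1×246 = 5454
Σ(formed) = 3×336 + 1×321 + 9×420 + 1×D = 5109 + D
ΔH = Σ(broken) − Σ(formed) = (5454) − (5109 + D) = +345 − D
Setting this equal to −72 kJ gives D = 417 kJ/mol.

D(H-Cl) ≈ 417 kJ/mol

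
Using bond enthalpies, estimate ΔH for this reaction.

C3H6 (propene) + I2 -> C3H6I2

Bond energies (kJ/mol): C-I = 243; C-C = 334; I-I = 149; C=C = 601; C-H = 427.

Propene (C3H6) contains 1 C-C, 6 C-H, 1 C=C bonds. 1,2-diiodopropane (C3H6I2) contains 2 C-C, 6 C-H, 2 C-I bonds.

ΔH ≈ −70 kJ

Bonds broken (reactants):
  C-C: 1 × 334 = 334
  C-H: 6 × 427 = 2562
  C=C: 1 × 601 = 601
  I-I: 1 × 149 = 149
  Σ(broken) = 3646 kJ
Bonds formed (products):
  C-C: 2 × 334 = 668
  C-H: 6 × 427 = 2562
  C-I: 2 × 243 = 486
  Σ(formed) = 3716 kJ
ΔH = Σ(broken) − Σ(formed) = 3646 − 3716 = −70 kJ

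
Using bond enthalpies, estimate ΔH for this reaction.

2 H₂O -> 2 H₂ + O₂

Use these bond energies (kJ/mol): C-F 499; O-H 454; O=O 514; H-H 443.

ΔH ≈ +416 kJ

Bonds broken (reactants):
  O-H: 4 × 454 = 1816
  Σ(broken) = 1816 kJ
Bonds formed (products):
  H-H: 2 × 443 = 886
  O=O: 1 × 514 = 514
  Σ(formed) = 1400 kJ
ΔH = Σ(broken) − Σ(formed) = 1816 − 1400 = +416 kJ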